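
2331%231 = 21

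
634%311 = 12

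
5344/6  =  2672/3 = 890.67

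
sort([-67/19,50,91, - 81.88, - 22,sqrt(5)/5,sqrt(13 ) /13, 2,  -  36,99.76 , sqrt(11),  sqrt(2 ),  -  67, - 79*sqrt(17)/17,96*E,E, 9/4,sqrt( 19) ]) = [ - 81.88,  -  67, - 36, - 22,  -  79*sqrt( 17) /17, - 67/19,sqrt( 13 )/13,sqrt(5)/5,sqrt(2), 2,9/4,E,sqrt(11 ),sqrt(19),50,91,  99.76,96 *E]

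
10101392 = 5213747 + 4887645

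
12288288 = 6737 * 1824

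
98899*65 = 6428435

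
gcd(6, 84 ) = 6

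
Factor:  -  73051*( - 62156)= 4540557956 = 2^2 * 11^1*29^1*41^1*229^1*379^1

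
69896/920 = 75 + 112/115 = 75.97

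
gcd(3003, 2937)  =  33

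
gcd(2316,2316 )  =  2316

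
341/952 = 341/952  =  0.36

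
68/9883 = 68/9883 = 0.01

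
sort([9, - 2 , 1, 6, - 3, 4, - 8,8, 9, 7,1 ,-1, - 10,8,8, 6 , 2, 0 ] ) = [ - 10 , - 8,-3,-2, - 1,0, 1, 1, 2, 4, 6, 6, 7,  8, 8,8, 9,9] 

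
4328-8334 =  - 4006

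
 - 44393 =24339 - 68732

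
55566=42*1323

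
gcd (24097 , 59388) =1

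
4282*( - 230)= - 984860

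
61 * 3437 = 209657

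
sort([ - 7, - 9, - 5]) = [ - 9, - 7,-5]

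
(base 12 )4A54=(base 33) 7o1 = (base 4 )2003200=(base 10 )8416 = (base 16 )20e0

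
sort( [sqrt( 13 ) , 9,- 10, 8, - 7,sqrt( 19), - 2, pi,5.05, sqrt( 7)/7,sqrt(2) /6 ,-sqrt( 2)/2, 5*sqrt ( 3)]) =[-10, - 7,-2, - sqrt( 2 ) /2, sqrt( 2)/6, sqrt(7)/7, pi,  sqrt(13),sqrt(19), 5.05, 8,5*sqrt( 3)  ,  9 ]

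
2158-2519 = -361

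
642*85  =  54570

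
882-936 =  - 54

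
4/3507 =4/3507=0.00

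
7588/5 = 1517+3/5 = 1517.60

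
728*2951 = 2148328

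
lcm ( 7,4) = 28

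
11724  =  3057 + 8667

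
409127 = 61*6707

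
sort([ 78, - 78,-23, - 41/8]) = [ - 78,-23 , -41/8,78]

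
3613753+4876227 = 8489980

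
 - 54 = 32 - 86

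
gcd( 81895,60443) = 1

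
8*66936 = 535488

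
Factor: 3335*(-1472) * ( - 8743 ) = 2^6*5^1*7^1*23^2*29^1*1249^1 = 42920436160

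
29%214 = 29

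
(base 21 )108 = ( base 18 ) 16H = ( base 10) 449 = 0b111000001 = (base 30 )ET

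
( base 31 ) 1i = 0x31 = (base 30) 1J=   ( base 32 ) 1h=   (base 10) 49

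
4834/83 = 4834/83  =  58.24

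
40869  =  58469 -17600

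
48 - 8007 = -7959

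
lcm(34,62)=1054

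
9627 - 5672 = 3955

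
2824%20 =4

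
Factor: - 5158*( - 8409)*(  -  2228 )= -2^3*3^1*557^1*2579^1*2803^1 =- 96636429816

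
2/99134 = 1/49567 = 0.00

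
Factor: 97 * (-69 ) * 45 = -3^3*5^1*23^1*97^1  =  - 301185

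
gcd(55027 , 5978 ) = 49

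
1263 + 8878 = 10141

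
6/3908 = 3/1954 = 0.00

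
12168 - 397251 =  - 385083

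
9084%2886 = 426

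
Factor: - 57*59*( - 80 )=2^4 * 3^1*5^1 *19^1*59^1 = 269040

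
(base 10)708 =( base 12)4B0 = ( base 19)1I5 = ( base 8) 1304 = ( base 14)388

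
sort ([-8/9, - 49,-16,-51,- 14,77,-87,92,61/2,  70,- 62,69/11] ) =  [ - 87,-62, - 51, - 49,  -  16,- 14,  -  8/9, 69/11 , 61/2,70, 77, 92]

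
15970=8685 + 7285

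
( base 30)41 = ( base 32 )3P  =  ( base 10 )121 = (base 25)4L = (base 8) 171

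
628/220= 157/55= 2.85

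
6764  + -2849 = 3915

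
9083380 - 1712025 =7371355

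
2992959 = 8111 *369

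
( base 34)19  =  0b101011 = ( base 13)34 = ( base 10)43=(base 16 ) 2b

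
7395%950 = 745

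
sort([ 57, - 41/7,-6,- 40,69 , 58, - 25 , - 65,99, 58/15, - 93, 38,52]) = [ - 93,-65, - 40, - 25,-6,- 41/7, 58/15, 38, 52, 57, 58, 69, 99] 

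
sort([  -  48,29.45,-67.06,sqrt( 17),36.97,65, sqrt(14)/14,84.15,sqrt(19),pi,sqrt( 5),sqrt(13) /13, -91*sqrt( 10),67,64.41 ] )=[ - 91 * sqrt( 10) , - 67.06, - 48,sqrt(14)/14,sqrt( 13)/13, sqrt ( 5),pi,sqrt (17),sqrt( 19 ),29.45,36.97,64.41,65,67, 84.15] 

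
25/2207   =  25/2207=0.01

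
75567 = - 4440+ 80007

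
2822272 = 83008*34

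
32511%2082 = 1281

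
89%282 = 89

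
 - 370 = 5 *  (-74 ) 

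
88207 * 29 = 2558003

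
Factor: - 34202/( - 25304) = 2^(- 2)*7^2*349^1*3163^ ( - 1) = 17101/12652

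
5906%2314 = 1278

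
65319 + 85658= 150977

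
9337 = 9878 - 541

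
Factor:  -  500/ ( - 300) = 3^( - 1)*5^1  =  5/3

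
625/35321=625/35321 = 0.02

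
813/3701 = 813/3701 = 0.22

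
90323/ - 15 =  - 6022+7/15= -6021.53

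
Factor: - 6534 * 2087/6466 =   -  3^3*11^2*53^ ( - 1) * 61^(-1)*2087^1 = - 6818229/3233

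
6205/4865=1241/973 = 1.28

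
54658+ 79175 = 133833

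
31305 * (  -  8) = -250440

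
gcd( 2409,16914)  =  3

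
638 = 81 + 557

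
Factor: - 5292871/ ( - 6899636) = 2^ ( - 2 )*89^( - 1) * 1931^1*2741^1*19381^( - 1) 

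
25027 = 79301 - 54274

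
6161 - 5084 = 1077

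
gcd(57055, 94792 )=1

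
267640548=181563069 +86077479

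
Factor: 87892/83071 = 2^2*7^1*43^1*73^1*83071^( - 1) 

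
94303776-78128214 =16175562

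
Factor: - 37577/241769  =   - 11^( - 1)*31^( - 1)*53^1 = -53/341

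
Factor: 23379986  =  2^1*7^1* 1669999^1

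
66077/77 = 6007/7 = 858.14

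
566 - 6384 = -5818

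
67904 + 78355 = 146259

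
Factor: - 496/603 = -2^4*3^( - 2)*31^1*67^(  -  1) 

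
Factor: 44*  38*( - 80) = -2^7 * 5^1*11^1*19^1=-133760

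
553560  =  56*9885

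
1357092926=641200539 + 715892387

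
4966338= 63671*78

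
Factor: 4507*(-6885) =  - 3^4*5^1*17^1 *4507^1 = - 31030695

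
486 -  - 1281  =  1767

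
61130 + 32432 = 93562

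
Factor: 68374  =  2^1*17^1*2011^1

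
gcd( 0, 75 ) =75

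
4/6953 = 4/6953 = 0.00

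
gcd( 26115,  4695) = 15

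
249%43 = 34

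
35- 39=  - 4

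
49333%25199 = 24134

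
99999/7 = 99999/7   =  14285.57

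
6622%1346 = 1238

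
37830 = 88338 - 50508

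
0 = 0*12884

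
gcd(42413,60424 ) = 581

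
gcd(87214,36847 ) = 1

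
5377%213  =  52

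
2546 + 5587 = 8133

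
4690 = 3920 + 770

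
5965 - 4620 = 1345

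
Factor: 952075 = 5^2*38083^1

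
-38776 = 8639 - 47415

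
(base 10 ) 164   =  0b10100100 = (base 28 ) 5o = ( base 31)59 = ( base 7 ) 323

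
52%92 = 52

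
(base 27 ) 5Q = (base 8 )241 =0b10100001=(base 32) 51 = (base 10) 161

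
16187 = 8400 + 7787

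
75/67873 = 75/67873 =0.00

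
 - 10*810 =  - 8100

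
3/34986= 1/11662 = 0.00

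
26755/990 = 27 + 5/198 = 27.03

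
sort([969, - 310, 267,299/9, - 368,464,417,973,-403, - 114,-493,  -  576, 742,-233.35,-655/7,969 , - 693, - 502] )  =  [-693,-576,-502, -493, - 403, - 368,-310 , - 233.35, - 114, - 655/7, 299/9,  267, 417,464 , 742, 969,969, 973 ] 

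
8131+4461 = 12592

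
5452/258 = 2726/129= 21.13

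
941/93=10 + 11/93 =10.12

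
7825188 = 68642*114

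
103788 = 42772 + 61016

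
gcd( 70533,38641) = 17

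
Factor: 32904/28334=2^2*3^2*31^( - 1)= 36/31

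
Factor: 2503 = 2503^1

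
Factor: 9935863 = 7^1*61^1 * 23269^1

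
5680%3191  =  2489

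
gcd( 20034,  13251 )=21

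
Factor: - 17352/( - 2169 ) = 2^3 = 8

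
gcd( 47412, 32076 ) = 108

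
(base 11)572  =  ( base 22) 192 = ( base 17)264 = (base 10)684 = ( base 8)1254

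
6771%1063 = 393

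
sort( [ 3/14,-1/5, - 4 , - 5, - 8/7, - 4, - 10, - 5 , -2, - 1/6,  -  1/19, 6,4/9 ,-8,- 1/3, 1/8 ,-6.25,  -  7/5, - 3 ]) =[ - 10, - 8, - 6.25, - 5,-5, - 4, - 4,-3, - 2, - 7/5, - 8/7,-1/3, - 1/5, - 1/6, - 1/19,1/8,3/14,4/9,6 ] 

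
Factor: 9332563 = 9332563^1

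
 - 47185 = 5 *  ( - 9437 )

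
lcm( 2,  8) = 8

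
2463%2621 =2463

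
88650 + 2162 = 90812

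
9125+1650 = 10775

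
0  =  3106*0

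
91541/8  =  91541/8 = 11442.62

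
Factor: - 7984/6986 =-2^3*7^(-1 ) = -8/7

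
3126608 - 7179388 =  - 4052780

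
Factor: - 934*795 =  - 742530  =  - 2^1*3^1*5^1*53^1*467^1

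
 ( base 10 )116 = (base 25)4g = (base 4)1310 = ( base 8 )164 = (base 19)62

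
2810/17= 2810/17 = 165.29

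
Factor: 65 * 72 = 2^3*3^2 * 5^1*13^1= 4680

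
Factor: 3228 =2^2*3^1 *269^1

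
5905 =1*5905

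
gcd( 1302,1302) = 1302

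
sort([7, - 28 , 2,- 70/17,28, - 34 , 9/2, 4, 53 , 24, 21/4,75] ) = [ - 34, - 28 , - 70/17, 2,4,  9/2,21/4,7, 24 , 28,  53,75]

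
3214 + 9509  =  12723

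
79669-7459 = 72210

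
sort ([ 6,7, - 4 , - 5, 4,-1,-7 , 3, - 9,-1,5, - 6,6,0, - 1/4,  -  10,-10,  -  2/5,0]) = [ - 10, -10, - 9, - 7, - 6, - 5, - 4, - 1,-1,  -  2/5,-1/4,0,0, 3 , 4,5,6,6,7 ] 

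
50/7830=5/783= 0.01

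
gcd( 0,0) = 0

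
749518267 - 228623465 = 520894802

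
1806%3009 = 1806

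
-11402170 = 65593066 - 76995236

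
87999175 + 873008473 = 961007648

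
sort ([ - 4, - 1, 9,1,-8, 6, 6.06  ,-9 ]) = [  -  9, - 8, - 4, - 1,  1,6,6.06,9 ]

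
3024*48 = 145152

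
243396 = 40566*6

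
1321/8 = 1321/8 = 165.12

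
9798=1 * 9798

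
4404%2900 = 1504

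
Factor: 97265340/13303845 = 2^2*3^ ( - 1 )*107^ ( - 1 )*281^1 * 307^(-1 )*641^1 = 720484/98547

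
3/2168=3/2168 = 0.00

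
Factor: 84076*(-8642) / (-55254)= 363292396/27627=2^2*3^( - 1) * 29^1 * 149^1*9209^(-1) * 21019^1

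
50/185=10/37= 0.27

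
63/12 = 21/4 = 5.25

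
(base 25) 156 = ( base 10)756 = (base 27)110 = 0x2f4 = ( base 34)m8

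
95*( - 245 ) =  - 23275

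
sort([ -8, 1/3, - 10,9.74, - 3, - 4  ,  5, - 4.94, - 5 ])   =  [-10, - 8,-5, - 4.94,-4, - 3,1/3, 5,9.74 ] 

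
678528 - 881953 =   -  203425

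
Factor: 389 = 389^1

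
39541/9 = 4393 + 4/9 = 4393.44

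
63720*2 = 127440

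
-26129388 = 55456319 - 81585707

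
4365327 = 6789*643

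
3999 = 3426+573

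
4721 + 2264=6985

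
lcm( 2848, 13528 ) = 54112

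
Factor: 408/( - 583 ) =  -2^3*3^1 * 11^( - 1)*17^1*53^( -1 ) 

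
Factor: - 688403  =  -688403^1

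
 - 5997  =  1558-7555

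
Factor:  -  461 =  - 461^1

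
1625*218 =354250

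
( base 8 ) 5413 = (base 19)7ff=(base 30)347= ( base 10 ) 2827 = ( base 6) 21031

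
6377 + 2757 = 9134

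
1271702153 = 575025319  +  696676834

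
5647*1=5647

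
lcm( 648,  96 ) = 2592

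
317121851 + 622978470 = 940100321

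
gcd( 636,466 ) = 2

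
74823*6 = 448938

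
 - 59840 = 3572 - 63412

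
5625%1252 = 617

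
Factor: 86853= 3^1 * 13^1*17^1 * 131^1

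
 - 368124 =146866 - 514990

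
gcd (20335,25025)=35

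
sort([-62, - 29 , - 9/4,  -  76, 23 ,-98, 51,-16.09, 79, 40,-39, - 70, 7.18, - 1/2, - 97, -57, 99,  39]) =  [ - 98, - 97,-76,-70,-62, - 57,-39, - 29, - 16.09,- 9/4, -1/2, 7.18, 23,39,  40,51, 79, 99 ]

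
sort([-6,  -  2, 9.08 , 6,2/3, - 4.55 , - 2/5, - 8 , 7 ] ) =[ - 8, - 6, - 4.55, - 2, - 2/5, 2/3 , 6,7,9.08]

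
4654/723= 6 + 316/723 = 6.44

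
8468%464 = 116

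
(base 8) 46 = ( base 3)1102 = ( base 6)102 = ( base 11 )35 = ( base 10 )38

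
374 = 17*22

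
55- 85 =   -  30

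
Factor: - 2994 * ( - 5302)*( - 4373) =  - 2^2*3^1*11^1 * 241^1 * 499^1*4373^1 = - 69417824124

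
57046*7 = 399322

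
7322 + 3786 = 11108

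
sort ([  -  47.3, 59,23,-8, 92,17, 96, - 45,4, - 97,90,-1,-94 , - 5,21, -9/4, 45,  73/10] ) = [-97,-94, - 47.3,-45, -8  , - 5,  -  9/4,- 1,4, 73/10, 17, 21,23,45,59,90,  92, 96]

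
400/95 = 80/19=4.21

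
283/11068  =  283/11068=0.03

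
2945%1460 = 25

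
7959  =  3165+4794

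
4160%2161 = 1999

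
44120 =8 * 5515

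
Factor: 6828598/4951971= 2^1*3^( -2 )*7^1*31^( - 1)*17749^(-1 )*487757^1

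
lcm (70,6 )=210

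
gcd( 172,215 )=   43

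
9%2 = 1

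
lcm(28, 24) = 168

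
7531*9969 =75076539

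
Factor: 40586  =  2^1*7^1*13^1 * 223^1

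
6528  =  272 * 24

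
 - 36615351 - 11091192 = - 47706543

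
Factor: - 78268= - 2^2  *  17^1*1151^1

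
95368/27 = 95368/27 = 3532.15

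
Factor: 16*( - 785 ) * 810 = -10173600 = -  2^5* 3^4*5^2*157^1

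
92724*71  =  6583404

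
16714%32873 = 16714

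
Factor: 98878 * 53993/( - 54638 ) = - 2669359927/27319 = -  13^1*17^( - 1)*1607^ (-1)*3803^1 * 53993^1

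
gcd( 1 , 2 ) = 1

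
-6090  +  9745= 3655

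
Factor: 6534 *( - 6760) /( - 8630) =2^3*3^3*11^2*13^2*863^( - 1)=4416984/863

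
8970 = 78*115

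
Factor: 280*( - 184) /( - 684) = 2^4*3^( - 2)*5^1* 7^1*19^(  -  1 )*  23^1 = 12880/171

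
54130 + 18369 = 72499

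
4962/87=57 + 1/29 = 57.03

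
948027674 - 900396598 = 47631076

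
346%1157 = 346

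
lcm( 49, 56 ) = 392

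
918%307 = 304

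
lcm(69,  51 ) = 1173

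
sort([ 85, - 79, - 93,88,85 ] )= [ - 93,-79,85,85 , 88 ] 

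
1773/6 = 295 + 1/2 = 295.50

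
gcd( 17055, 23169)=3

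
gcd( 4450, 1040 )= 10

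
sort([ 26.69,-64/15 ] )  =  [-64/15 , 26.69] 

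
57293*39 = 2234427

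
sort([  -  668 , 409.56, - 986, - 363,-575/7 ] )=[ - 986,-668, - 363, -575/7,409.56]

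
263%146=117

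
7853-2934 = 4919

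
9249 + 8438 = 17687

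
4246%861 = 802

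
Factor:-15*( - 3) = 3^2*5^1 = 45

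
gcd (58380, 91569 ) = 3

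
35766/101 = 354 + 12/101 =354.12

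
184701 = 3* 61567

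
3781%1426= 929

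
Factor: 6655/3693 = 3^( - 1)*5^1*11^3*1231^( - 1) 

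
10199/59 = 172+51/59= 172.86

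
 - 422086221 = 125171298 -547257519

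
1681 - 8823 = - 7142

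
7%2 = 1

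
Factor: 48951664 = 2^4 *263^1*11633^1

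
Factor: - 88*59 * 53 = - 275176 = - 2^3*11^1*53^1*59^1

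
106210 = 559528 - 453318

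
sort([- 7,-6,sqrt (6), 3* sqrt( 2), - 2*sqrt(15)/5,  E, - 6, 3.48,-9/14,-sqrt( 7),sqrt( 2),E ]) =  [  -  7, - 6, - 6, - sqrt( 7), - 2*sqrt ( 15)/5, - 9/14 , sqrt( 2),sqrt( 6),E , E,3.48,3*sqrt( 2)]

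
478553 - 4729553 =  - 4251000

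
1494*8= 11952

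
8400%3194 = 2012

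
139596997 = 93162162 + 46434835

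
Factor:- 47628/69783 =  -2268/3323 = - 2^2*3^4*7^1*3323^( - 1)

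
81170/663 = 122+284/663 = 122.43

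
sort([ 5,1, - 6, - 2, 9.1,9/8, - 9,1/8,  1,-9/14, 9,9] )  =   [ - 9, - 6, - 2,-9/14,1/8 , 1,1, 9/8,5, 9,9,9.1 ]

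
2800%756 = 532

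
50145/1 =50145 = 50145.00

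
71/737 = 71/737 = 0.10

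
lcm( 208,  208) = 208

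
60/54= 1 + 1/9 = 1.11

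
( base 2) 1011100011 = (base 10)739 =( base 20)1gj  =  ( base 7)2104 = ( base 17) 298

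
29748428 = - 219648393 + 249396821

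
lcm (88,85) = 7480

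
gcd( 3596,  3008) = 4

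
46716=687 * 68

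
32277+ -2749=29528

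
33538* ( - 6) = - 201228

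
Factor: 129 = 3^1* 43^1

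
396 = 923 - 527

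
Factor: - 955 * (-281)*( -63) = -16906365=- 3^2*5^1*7^1*191^1 *281^1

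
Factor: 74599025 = 5^2 *2983961^1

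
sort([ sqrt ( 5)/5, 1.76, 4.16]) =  [ sqrt( 5)/5, 1.76, 4.16 ] 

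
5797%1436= 53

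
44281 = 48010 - 3729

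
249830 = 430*581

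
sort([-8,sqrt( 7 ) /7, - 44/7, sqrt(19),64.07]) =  [-8, - 44/7,sqrt (7) /7,sqrt(19),64.07]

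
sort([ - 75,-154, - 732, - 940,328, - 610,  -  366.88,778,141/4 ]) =[ - 940, - 732, - 610,  -  366.88,  -  154, - 75,141/4,328  ,  778] 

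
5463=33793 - 28330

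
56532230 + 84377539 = 140909769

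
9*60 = 540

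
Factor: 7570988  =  2^2*149^1*12703^1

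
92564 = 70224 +22340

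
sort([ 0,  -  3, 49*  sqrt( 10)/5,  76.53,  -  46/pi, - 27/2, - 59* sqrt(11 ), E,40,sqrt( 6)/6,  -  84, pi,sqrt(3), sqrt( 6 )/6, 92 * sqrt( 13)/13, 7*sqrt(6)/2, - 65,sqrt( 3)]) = [ - 59* sqrt( 11), - 84 , - 65,-46/pi , -27/2,  -  3,0,sqrt(6)/6,sqrt( 6) /6 , sqrt(3 ),sqrt(3),E, pi , 7 * sqrt(6)/2,92*sqrt(13 )/13,  49*sqrt(10 ) /5,40, 76.53] 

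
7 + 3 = 10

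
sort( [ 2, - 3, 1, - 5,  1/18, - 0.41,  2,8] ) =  [ - 5, - 3, - 0.41,1/18, 1, 2, 2,8]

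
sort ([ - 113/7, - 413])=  [ - 413, - 113/7 ] 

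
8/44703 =8/44703 = 0.00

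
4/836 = 1/209= 0.00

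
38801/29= 38801/29 = 1337.97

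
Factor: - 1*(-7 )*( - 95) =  - 5^1 * 7^1 * 19^1 = - 665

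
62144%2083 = 1737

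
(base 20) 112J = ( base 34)7ar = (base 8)20413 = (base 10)8459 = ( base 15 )278e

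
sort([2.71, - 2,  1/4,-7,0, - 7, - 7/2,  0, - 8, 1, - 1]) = [ - 8, - 7, - 7, - 7/2, - 2, - 1, 0, 0, 1/4, 1, 2.71 ] 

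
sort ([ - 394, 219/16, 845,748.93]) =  [-394, 219/16,  748.93, 845] 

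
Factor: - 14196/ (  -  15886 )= 42/47 = 2^1 *3^1*7^1*47^( - 1)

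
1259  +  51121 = 52380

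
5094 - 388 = 4706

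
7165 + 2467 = 9632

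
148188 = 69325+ 78863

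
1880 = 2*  940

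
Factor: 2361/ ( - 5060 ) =  -  2^ ( - 2)*3^1*5^(- 1)*11^(-1 )*23^( - 1 )*787^1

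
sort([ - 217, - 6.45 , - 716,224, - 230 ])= [ - 716, - 230, - 217, - 6.45,  224] 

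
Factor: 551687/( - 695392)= - 787/992=- 2^( - 5 )*31^( - 1)*787^1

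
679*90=61110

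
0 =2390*0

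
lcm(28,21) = 84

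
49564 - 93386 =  - 43822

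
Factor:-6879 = - 3^1*2293^1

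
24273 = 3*8091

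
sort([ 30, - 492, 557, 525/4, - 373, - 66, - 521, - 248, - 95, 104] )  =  [ - 521, - 492, - 373  , - 248, - 95,  -  66, 30, 104, 525/4, 557 ]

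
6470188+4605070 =11075258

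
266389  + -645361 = - 378972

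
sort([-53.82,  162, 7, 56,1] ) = [ - 53.82, 1,7, 56,162]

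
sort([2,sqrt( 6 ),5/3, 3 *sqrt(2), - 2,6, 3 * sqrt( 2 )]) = [ - 2, 5/3,  2, sqrt( 6 ) , 3 * sqrt(2), 3 * sqrt( 2 ),6]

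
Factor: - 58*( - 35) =2030= 2^1*5^1*7^1*29^1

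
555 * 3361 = 1865355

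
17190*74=1272060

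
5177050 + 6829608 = 12006658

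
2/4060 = 1/2030 = 0.00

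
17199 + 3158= 20357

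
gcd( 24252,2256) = 564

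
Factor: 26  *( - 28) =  - 2^3*7^1 * 13^1 = -  728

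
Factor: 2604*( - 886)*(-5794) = 2^4*3^1*7^1*31^1* 443^1*2897^1 = 13367592336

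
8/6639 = 8/6639 = 0.00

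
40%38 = 2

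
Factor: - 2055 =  - 3^1*5^1*137^1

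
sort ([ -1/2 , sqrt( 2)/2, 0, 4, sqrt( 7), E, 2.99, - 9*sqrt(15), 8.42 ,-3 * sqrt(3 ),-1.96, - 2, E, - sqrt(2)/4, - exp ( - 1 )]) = [ - 9*sqrt( 15),-3*sqrt( 3 ), - 2, - 1.96, - 1/2, - exp( - 1 ), - sqrt ( 2)/4,0,sqrt( 2) /2,  sqrt ( 7 ),E, E, 2.99,4, 8.42]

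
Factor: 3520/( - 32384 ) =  - 2^( - 1)*5^1* 23^ ( - 1) = - 5/46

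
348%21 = 12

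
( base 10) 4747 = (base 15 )1617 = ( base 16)128b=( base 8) 11213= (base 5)122442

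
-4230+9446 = 5216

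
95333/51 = 95333/51 = 1869.27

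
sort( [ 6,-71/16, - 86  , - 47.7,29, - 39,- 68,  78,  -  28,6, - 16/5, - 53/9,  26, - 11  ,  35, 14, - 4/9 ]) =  [-86, -68,-47.7,-39, - 28, - 11, - 53/9,-71/16, - 16/5, - 4/9 , 6,6 , 14,26, 29,35,78 ]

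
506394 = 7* 72342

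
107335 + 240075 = 347410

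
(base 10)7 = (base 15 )7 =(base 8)7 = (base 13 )7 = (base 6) 11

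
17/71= 17/71 = 0.24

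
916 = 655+261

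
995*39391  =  39194045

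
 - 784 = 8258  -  9042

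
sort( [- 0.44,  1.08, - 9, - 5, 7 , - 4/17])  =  [-9, - 5,  -  0.44, - 4/17, 1.08,7]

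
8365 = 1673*5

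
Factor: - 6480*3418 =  - 2^5*3^4*5^1 * 1709^1 = -22148640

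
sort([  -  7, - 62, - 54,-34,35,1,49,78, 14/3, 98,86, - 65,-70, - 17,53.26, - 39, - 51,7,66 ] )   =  [-70 , - 65,-62,  -  54,-51, - 39, - 34, - 17, - 7, 1 , 14/3,7,35,49,53.26,66, 78  ,  86, 98] 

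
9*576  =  5184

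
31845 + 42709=74554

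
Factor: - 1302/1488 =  - 7/8=- 2^( - 3 )*7^1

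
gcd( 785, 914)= 1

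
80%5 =0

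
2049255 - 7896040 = - 5846785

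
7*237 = 1659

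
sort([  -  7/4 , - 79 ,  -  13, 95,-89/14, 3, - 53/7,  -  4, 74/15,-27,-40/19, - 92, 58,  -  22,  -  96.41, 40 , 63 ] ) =[ - 96.41,  -  92,  -  79, - 27, - 22,-13,-53/7, - 89/14, - 4, - 40/19, - 7/4, 3,  74/15, 40,58, 63, 95 ] 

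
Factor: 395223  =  3^1*47^1 * 2803^1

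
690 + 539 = 1229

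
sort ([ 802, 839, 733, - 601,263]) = [ - 601, 263,733,802,839]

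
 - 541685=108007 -649692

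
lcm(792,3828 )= 22968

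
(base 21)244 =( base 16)3CA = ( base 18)2HG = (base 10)970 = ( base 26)1b8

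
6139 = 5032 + 1107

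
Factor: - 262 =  - 2^1*131^1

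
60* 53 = 3180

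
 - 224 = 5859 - 6083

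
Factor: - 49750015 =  - 5^1*7^1*37^1*41^1*937^1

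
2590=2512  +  78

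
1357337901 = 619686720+737651181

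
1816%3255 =1816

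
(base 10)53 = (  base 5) 203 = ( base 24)25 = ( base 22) 29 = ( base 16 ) 35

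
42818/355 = 42818/355= 120.61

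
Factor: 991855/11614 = 2^(-1)*5^1*163^1*1217^1 * 5807^( - 1)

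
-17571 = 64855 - 82426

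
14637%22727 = 14637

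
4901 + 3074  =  7975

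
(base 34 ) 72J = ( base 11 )6166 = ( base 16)1FF3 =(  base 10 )8179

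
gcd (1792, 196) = 28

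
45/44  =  45/44=1.02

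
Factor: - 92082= - 2^1*3^1*103^1*149^1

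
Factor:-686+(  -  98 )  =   - 2^4 * 7^2 = -  784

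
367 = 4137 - 3770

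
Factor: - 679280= - 2^4 *5^1*7^1 * 1213^1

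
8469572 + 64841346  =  73310918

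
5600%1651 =647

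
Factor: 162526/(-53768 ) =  - 2^ ( - 2 )*7^1 * 11^ ( - 1)*19^1 = -  133/44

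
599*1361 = 815239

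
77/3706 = 77/3706 = 0.02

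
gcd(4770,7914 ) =6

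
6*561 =3366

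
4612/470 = 9+191/235= 9.81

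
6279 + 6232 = 12511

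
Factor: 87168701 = 87168701^1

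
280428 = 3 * 93476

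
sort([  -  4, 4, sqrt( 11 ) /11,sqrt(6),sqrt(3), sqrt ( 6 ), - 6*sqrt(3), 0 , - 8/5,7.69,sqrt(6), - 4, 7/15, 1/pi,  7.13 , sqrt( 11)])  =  [ -6* sqrt( 3 ), - 4, - 4, - 8/5,0,sqrt( 11) /11, 1/pi, 7/15, sqrt(3),sqrt ( 6),sqrt(6 ), sqrt( 6), sqrt( 11),4, 7.13, 7.69] 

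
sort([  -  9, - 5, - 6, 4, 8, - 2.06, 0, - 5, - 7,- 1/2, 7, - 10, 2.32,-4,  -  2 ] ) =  [ - 10, - 9, - 7,-6, - 5,  -  5 , - 4,- 2.06, - 2, -1/2,0,2.32, 4, 7, 8 ] 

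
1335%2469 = 1335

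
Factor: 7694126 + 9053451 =16747577 = 7^1*11^1*263^1*827^1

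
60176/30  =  2005+13/15=2005.87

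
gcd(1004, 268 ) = 4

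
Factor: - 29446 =-2^1*14723^1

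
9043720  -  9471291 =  - 427571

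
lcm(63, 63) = 63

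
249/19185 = 83/6395 = 0.01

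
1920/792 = 2 + 14/33=2.42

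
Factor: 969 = 3^1*17^1*19^1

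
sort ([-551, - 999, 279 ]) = [ - 999,-551, 279]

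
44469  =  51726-7257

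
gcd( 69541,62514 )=1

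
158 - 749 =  - 591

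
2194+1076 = 3270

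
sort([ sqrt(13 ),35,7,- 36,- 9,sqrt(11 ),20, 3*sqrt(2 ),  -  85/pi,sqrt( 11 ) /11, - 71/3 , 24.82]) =[ - 36, - 85/pi, - 71/3, - 9,  sqrt ( 11) /11,sqrt( 11),sqrt(13),3* sqrt(2), 7,20,24.82,35 ]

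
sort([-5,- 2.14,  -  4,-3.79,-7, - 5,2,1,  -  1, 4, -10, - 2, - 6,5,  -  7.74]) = [ - 10, -7.74, - 7, - 6,  -  5, - 5, - 4, - 3.79, - 2.14, - 2,- 1,1,2,4, 5]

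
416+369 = 785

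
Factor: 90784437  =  3^1*17^2*104711^1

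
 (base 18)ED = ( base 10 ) 265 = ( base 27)9m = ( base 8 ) 411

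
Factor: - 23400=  - 2^3*3^2*5^2*13^1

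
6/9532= 3/4766 = 0.00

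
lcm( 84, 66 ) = 924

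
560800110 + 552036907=1112837017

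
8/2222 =4/1111 = 0.00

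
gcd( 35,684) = 1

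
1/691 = 1/691 = 0.00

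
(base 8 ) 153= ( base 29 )3k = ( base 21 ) 52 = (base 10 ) 107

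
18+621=639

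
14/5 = 2 +4/5= 2.80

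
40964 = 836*49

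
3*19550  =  58650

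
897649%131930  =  106069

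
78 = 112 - 34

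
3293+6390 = 9683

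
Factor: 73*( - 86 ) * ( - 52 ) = 2^3*13^1* 43^1  *73^1 = 326456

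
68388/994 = 34194/497 = 68.80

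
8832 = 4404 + 4428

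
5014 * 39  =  195546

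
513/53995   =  513/53995  =  0.01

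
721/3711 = 721/3711  =  0.19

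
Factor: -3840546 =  - 2^1*3^1 * 19^1 *59^1 * 571^1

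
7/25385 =7/25385= 0.00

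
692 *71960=49796320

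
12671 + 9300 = 21971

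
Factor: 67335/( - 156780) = - 67/156 = - 2^( - 2 )*  3^( - 1)*13^( - 1) *67^1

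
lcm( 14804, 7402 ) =14804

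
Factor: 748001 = 499^1*1499^1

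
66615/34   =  1959 + 9/34 = 1959.26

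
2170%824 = 522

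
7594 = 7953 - 359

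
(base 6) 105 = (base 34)17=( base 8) 51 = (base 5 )131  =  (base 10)41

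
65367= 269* 243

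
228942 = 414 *553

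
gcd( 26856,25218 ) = 18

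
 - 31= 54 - 85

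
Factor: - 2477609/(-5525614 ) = 2^ (  -  1)*2477609^1 *2762807^(- 1) 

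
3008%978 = 74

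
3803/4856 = 3803/4856 = 0.78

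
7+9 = 16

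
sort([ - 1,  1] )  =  [ - 1,1 ] 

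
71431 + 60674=132105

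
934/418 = 467/209 = 2.23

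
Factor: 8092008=2^3*3^3*37463^1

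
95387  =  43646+51741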